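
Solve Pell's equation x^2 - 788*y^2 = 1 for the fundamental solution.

(x, y) = (393, 14)

First expand sqrt(788) as a continued fraction. With x_i = (sqrt(788) + m_i)/d_i and (m_0, d_0) = (0, 1): a_0 = floor(sqrt(788)) = 28, since 28^2 = 784 <= 788 < 841 = 29^2.
Iterate m_{i+1} = d_i*a_i - m_i, d_{i+1} = (788 - m_{i+1}^2)/d_i, a_{i+1} = floor((a_0 + m_{i+1})/d_{i+1}):
  m_1 = 1*28 - 0 = 28, d_1 = (788 - 28^2)/1 = 4/1 = 4, a_1 = floor((28 + 28)/4) = 14.
  m_2 = 4*14 - 28 = 28, d_2 = (788 - 28^2)/4 = 4/4 = 1, a_2 = floor((28 + 28)/1) = 56.
  m_3 = 1*56 - 28 = 28, d_3 = (788 - 28^2)/1 = 4/1 = 4: (m_3, d_3) = (m_1, d_1) = (28, 4), so from here the quotients repeat a_1, a_2; the period length is 2.
So sqrt(788) = [28; (14, 56)] with period length k = 2.
k is even, so the fundamental solution of x^2 - 788y^2 = 1 is (p_{k-1}, q_{k-1}) = (p_1, q_1); compute convergents through index 1.
Convergents (p_i = a_i*p_{i-1} + p_{i-2}, q_i = a_i*q_{i-1} + q_{i-2} with p_{-2}=0, p_{-1}=1, q_{-2}=1, q_{-1}=0):
  i=0: a_0=28, p_0 = 28*1 + 0 = 28, q_0 = 28*0 + 1 = 1.
  i=1: a_1=14, p_1 = 14*28 + 1 = 393, q_1 = 14*1 + 0 = 14.
Check: 393^2 - 788*14^2 = 154449 - 154448 = 1, so (x, y) = (393, 14) solves the equation, and by the theorem it is the least positive solution.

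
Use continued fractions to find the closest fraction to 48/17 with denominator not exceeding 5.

14/5

Expand x = 48/17 as a continued fraction with the Euclidean algorithm:
  48 = 2*17 + 14, so a_0 = 2.
  17 = 1*14 + 3, so a_1 = 1.
  14 = 4*3 + 2, so a_2 = 4.
  3 = 1*2 + 1, so a_3 = 1.
  2 = 2*1 + 0, so a_4 = 2.
so x = [2; 1, 4, 1, 2].
Convergents (p_i = a_i*p_{i-1} + p_{i-2}, q_i = a_i*q_{i-1} + q_{i-2} with p_{-2}=0, p_{-1}=1, q_{-2}=1, q_{-1}=0), until the denominator exceeds 5:
  i=0: a_0=2, p_0 = 2*1 + 0 = 2, q_0 = 2*0 + 1 = 1.
  i=1: a_1=1, p_1 = 1*2 + 1 = 3, q_1 = 1*1 + 0 = 1.
  i=2: a_2=4, p_2 = 4*3 + 2 = 14, q_2 = 4*1 + 1 = 5.
  i=3: a_3=1, p_3 = 1*14 + 3 = 17, q_3 = 1*5 + 1 = 6.
q_3 = 6 > 5, so the last convergent with denominator <= 5 is p_2/q_2 = 14/5.
The closest fraction with denominator <= 5 is either p_2/q_2 or the intermediate fraction (k*p_2 + p_1)/(k*q_2 + q_1) with the largest k >= 1 whose denominator stays <= 5; these approach x as k grows, and every other convergent or intermediate fraction in range is farther away.
Largest k: floor((5 - q_1)/q_2) = floor((5 - 1)/5) = 0.
Since k = 0, no intermediate fraction beyond p_2/q_2 has denominator <= 5, so the convergent 14/5 is the closest (its error is |48*5 - 14*17|/(17*5) = 2/85).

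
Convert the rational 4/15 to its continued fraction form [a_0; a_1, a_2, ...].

[0; 3, 1, 3]

Run the Euclidean algorithm on 4 and 15; the successive quotients are the partial quotients a_0, a_1, ... (each step inverts the fractional part left over by the previous one):
  4 = 0*15 + 4, so a_0 = 0.
  15 = 3*4 + 3, so a_1 = 3.
  4 = 1*3 + 1, so a_2 = 1.
  3 = 3*1 + 0, so a_3 = 3.
The remainder reaches 0 after 4 divisions, so the expansion has 4 partial quotients, read off in order.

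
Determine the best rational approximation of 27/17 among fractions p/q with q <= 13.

19/12

Expand x = 27/17 as a continued fraction with the Euclidean algorithm:
  27 = 1*17 + 10, so a_0 = 1.
  17 = 1*10 + 7, so a_1 = 1.
  10 = 1*7 + 3, so a_2 = 1.
  7 = 2*3 + 1, so a_3 = 2.
  3 = 3*1 + 0, so a_4 = 3.
so x = [1; 1, 1, 2, 3].
Convergents (p_i = a_i*p_{i-1} + p_{i-2}, q_i = a_i*q_{i-1} + q_{i-2} with p_{-2}=0, p_{-1}=1, q_{-2}=1, q_{-1}=0), until the denominator exceeds 13:
  i=0: a_0=1, p_0 = 1*1 + 0 = 1, q_0 = 1*0 + 1 = 1.
  i=1: a_1=1, p_1 = 1*1 + 1 = 2, q_1 = 1*1 + 0 = 1.
  i=2: a_2=1, p_2 = 1*2 + 1 = 3, q_2 = 1*1 + 1 = 2.
  i=3: a_3=2, p_3 = 2*3 + 2 = 8, q_3 = 2*2 + 1 = 5.
  i=4: a_4=3, p_4 = 3*8 + 3 = 27, q_4 = 3*5 + 2 = 17.
q_4 = 17 > 13, so the last convergent with denominator <= 13 is p_3/q_3 = 8/5.
The closest fraction with denominator <= 13 is either p_3/q_3 or the intermediate fraction (k*p_3 + p_2)/(k*q_3 + q_2) with the largest k >= 1 whose denominator stays <= 13; these approach x as k grows, and every other convergent or intermediate fraction in range is farther away.
Largest k: floor((13 - q_2)/q_3) = floor((13 - 2)/5) = 2.
That gives (2*8 + 3)/(2*5 + 2) = 19/12.
Compare the errors: |x - 8/5| = |27*5 - 8*17|/(17*5) = 1/85, and |x - 19/12| = |27*12 - 19*17|/(17*12) = 1/204.
Cross-multiplying, 1*85 = 85 < 204 = 1*204, so 1/204 is smaller: the intermediate fraction 19/12 is closer to x than 8/5.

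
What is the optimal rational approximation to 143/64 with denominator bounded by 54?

105/47

Expand x = 143/64 as a continued fraction with the Euclidean algorithm:
  143 = 2*64 + 15, so a_0 = 2.
  64 = 4*15 + 4, so a_1 = 4.
  15 = 3*4 + 3, so a_2 = 3.
  4 = 1*3 + 1, so a_3 = 1.
  3 = 3*1 + 0, so a_4 = 3.
so x = [2; 4, 3, 1, 3].
Convergents (p_i = a_i*p_{i-1} + p_{i-2}, q_i = a_i*q_{i-1} + q_{i-2} with p_{-2}=0, p_{-1}=1, q_{-2}=1, q_{-1}=0), until the denominator exceeds 54:
  i=0: a_0=2, p_0 = 2*1 + 0 = 2, q_0 = 2*0 + 1 = 1.
  i=1: a_1=4, p_1 = 4*2 + 1 = 9, q_1 = 4*1 + 0 = 4.
  i=2: a_2=3, p_2 = 3*9 + 2 = 29, q_2 = 3*4 + 1 = 13.
  i=3: a_3=1, p_3 = 1*29 + 9 = 38, q_3 = 1*13 + 4 = 17.
  i=4: a_4=3, p_4 = 3*38 + 29 = 143, q_4 = 3*17 + 13 = 64.
q_4 = 64 > 54, so the last convergent with denominator <= 54 is p_3/q_3 = 38/17.
The closest fraction with denominator <= 54 is either p_3/q_3 or the intermediate fraction (k*p_3 + p_2)/(k*q_3 + q_2) with the largest k >= 1 whose denominator stays <= 54; these approach x as k grows, and every other convergent or intermediate fraction in range is farther away.
Largest k: floor((54 - q_2)/q_3) = floor((54 - 13)/17) = 2.
That gives (2*38 + 29)/(2*17 + 13) = 105/47.
Compare the errors: |x - 38/17| = |143*17 - 38*64|/(64*17) = 1/1088, and |x - 105/47| = |143*47 - 105*64|/(64*47) = 1/3008.
Cross-multiplying, 1*1088 = 1088 < 3008 = 1*3008, so 1/3008 is smaller: the intermediate fraction 105/47 is closer to x than 38/17.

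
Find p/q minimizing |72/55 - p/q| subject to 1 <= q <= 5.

4/3

Expand x = 72/55 as a continued fraction with the Euclidean algorithm:
  72 = 1*55 + 17, so a_0 = 1.
  55 = 3*17 + 4, so a_1 = 3.
  17 = 4*4 + 1, so a_2 = 4.
  4 = 4*1 + 0, so a_3 = 4.
so x = [1; 3, 4, 4].
Convergents (p_i = a_i*p_{i-1} + p_{i-2}, q_i = a_i*q_{i-1} + q_{i-2} with p_{-2}=0, p_{-1}=1, q_{-2}=1, q_{-1}=0), until the denominator exceeds 5:
  i=0: a_0=1, p_0 = 1*1 + 0 = 1, q_0 = 1*0 + 1 = 1.
  i=1: a_1=3, p_1 = 3*1 + 1 = 4, q_1 = 3*1 + 0 = 3.
  i=2: a_2=4, p_2 = 4*4 + 1 = 17, q_2 = 4*3 + 1 = 13.
q_2 = 13 > 5, so the last convergent with denominator <= 5 is p_1/q_1 = 4/3.
The closest fraction with denominator <= 5 is either p_1/q_1 or the intermediate fraction (k*p_1 + p_0)/(k*q_1 + q_0) with the largest k >= 1 whose denominator stays <= 5; these approach x as k grows, and every other convergent or intermediate fraction in range is farther away.
Largest k: floor((5 - q_0)/q_1) = floor((5 - 1)/3) = 1.
That gives (1*4 + 1)/(1*3 + 1) = 5/4.
Compare the errors: |x - 4/3| = |72*3 - 4*55|/(55*3) = 4/165, and |x - 5/4| = |72*4 - 5*55|/(55*4) = 13/220.
Cross-multiplying, 4*220 = 880 < 2145 = 13*165, so 4/165 is smaller: the convergent 4/3 is closer to x than 5/4.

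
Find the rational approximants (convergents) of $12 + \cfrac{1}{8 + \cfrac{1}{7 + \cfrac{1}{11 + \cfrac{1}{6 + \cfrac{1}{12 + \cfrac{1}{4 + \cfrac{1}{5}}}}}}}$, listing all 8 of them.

12/1, 97/8, 691/57, 7698/635, 46879/3867, 570246/47039, 2327863/192023, 12209561/1007154

Using the convergent recurrence p_i = a_i*p_{i-1} + p_{i-2}, q_i = a_i*q_{i-1} + q_{i-2} with p_{-2}=0, p_{-1}=1, q_{-2}=1, q_{-1}=0:
  i=0: a_0=12, p_0 = 12*1 + 0 = 12, q_0 = 12*0 + 1 = 1.
  i=1: a_1=8, p_1 = 8*12 + 1 = 97, q_1 = 8*1 + 0 = 8.
  i=2: a_2=7, p_2 = 7*97 + 12 = 691, q_2 = 7*8 + 1 = 57.
  i=3: a_3=11, p_3 = 11*691 + 97 = 7698, q_3 = 11*57 + 8 = 635.
  i=4: a_4=6, p_4 = 6*7698 + 691 = 46879, q_4 = 6*635 + 57 = 3867.
  i=5: a_5=12, p_5 = 12*46879 + 7698 = 570246, q_5 = 12*3867 + 635 = 47039.
  i=6: a_6=4, p_6 = 4*570246 + 46879 = 2327863, q_6 = 4*47039 + 3867 = 192023.
  i=7: a_7=5, p_7 = 5*2327863 + 570246 = 12209561, q_7 = 5*192023 + 47039 = 1007154.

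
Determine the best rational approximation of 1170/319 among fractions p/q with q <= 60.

11/3

Expand x = 1170/319 as a continued fraction with the Euclidean algorithm:
  1170 = 3*319 + 213, so a_0 = 3.
  319 = 1*213 + 106, so a_1 = 1.
  213 = 2*106 + 1, so a_2 = 2.
  106 = 106*1 + 0, so a_3 = 106.
so x = [3; 1, 2, 106].
Convergents (p_i = a_i*p_{i-1} + p_{i-2}, q_i = a_i*q_{i-1} + q_{i-2} with p_{-2}=0, p_{-1}=1, q_{-2}=1, q_{-1}=0), until the denominator exceeds 60:
  i=0: a_0=3, p_0 = 3*1 + 0 = 3, q_0 = 3*0 + 1 = 1.
  i=1: a_1=1, p_1 = 1*3 + 1 = 4, q_1 = 1*1 + 0 = 1.
  i=2: a_2=2, p_2 = 2*4 + 3 = 11, q_2 = 2*1 + 1 = 3.
  i=3: a_3=106, p_3 = 106*11 + 4 = 1170, q_3 = 106*3 + 1 = 319.
q_3 = 319 > 60, so the last convergent with denominator <= 60 is p_2/q_2 = 11/3.
The closest fraction with denominator <= 60 is either p_2/q_2 or the intermediate fraction (k*p_2 + p_1)/(k*q_2 + q_1) with the largest k >= 1 whose denominator stays <= 60; these approach x as k grows, and every other convergent or intermediate fraction in range is farther away.
Largest k: floor((60 - q_1)/q_2) = floor((60 - 1)/3) = 19.
That gives (19*11 + 4)/(19*3 + 1) = 213/58.
Compare the errors: |x - 11/3| = |1170*3 - 11*319|/(319*3) = 1/957, and |x - 213/58| = |1170*58 - 213*319|/(319*58) = 87/18502.
Cross-multiplying, 1*18502 = 18502 < 83259 = 87*957, so 1/957 is smaller: the convergent 11/3 is closer to x than 213/58.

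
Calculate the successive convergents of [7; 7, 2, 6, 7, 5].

Using the convergent recurrence p_i = a_i*p_{i-1} + p_{i-2}, q_i = a_i*q_{i-1} + q_{i-2} with p_{-2}=0, p_{-1}=1, q_{-2}=1, q_{-1}=0:
  i=0: a_0=7, p_0 = 7*1 + 0 = 7, q_0 = 7*0 + 1 = 1.
  i=1: a_1=7, p_1 = 7*7 + 1 = 50, q_1 = 7*1 + 0 = 7.
  i=2: a_2=2, p_2 = 2*50 + 7 = 107, q_2 = 2*7 + 1 = 15.
  i=3: a_3=6, p_3 = 6*107 + 50 = 692, q_3 = 6*15 + 7 = 97.
  i=4: a_4=7, p_4 = 7*692 + 107 = 4951, q_4 = 7*97 + 15 = 694.
  i=5: a_5=5, p_5 = 5*4951 + 692 = 25447, q_5 = 5*694 + 97 = 3567.

7/1, 50/7, 107/15, 692/97, 4951/694, 25447/3567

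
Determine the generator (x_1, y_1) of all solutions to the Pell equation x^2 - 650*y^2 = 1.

(x, y) = (51, 2)

First expand sqrt(650) as a continued fraction. With x_i = (sqrt(650) + m_i)/d_i and (m_0, d_0) = (0, 1): a_0 = floor(sqrt(650)) = 25, since 25^2 = 625 <= 650 < 676 = 26^2.
Iterate m_{i+1} = d_i*a_i - m_i, d_{i+1} = (650 - m_{i+1}^2)/d_i, a_{i+1} = floor((a_0 + m_{i+1})/d_{i+1}):
  m_1 = 1*25 - 0 = 25, d_1 = (650 - 25^2)/1 = 25/1 = 25, a_1 = floor((25 + 25)/25) = 2.
  m_2 = 25*2 - 25 = 25, d_2 = (650 - 25^2)/25 = 25/25 = 1, a_2 = floor((25 + 25)/1) = 50.
  m_3 = 1*50 - 25 = 25, d_3 = (650 - 25^2)/1 = 25/1 = 25: (m_3, d_3) = (m_1, d_1) = (25, 25), so from here the quotients repeat a_1, a_2; the period length is 2.
So sqrt(650) = [25; (2, 50)] with period length k = 2.
k is even, so the fundamental solution of x^2 - 650y^2 = 1 is (p_{k-1}, q_{k-1}) = (p_1, q_1); compute convergents through index 1.
Convergents (p_i = a_i*p_{i-1} + p_{i-2}, q_i = a_i*q_{i-1} + q_{i-2} with p_{-2}=0, p_{-1}=1, q_{-2}=1, q_{-1}=0):
  i=0: a_0=25, p_0 = 25*1 + 0 = 25, q_0 = 25*0 + 1 = 1.
  i=1: a_1=2, p_1 = 2*25 + 1 = 51, q_1 = 2*1 + 0 = 2.
Check: 51^2 - 650*2^2 = 2601 - 2600 = 1, so (x, y) = (51, 2) solves the equation, and by the theorem it is the least positive solution.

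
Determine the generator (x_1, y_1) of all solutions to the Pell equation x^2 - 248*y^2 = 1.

(x, y) = (63, 4)

First expand sqrt(248) as a continued fraction. With x_i = (sqrt(248) + m_i)/d_i and (m_0, d_0) = (0, 1): a_0 = floor(sqrt(248)) = 15, since 15^2 = 225 <= 248 < 256 = 16^2.
Iterate m_{i+1} = d_i*a_i - m_i, d_{i+1} = (248 - m_{i+1}^2)/d_i, a_{i+1} = floor((a_0 + m_{i+1})/d_{i+1}):
  m_1 = 1*15 - 0 = 15, d_1 = (248 - 15^2)/1 = 23/1 = 23, a_1 = floor((15 + 15)/23) = 1.
  m_2 = 23*1 - 15 = 8, d_2 = (248 - 8^2)/23 = 184/23 = 8, a_2 = floor((15 + 8)/8) = 2.
  m_3 = 8*2 - 8 = 8, d_3 = (248 - 8^2)/8 = 184/8 = 23, a_3 = floor((15 + 8)/23) = 1.
  m_4 = 23*1 - 8 = 15, d_4 = (248 - 15^2)/23 = 23/23 = 1, a_4 = floor((15 + 15)/1) = 30.
  m_5 = 1*30 - 15 = 15, d_5 = (248 - 15^2)/1 = 23/1 = 23: (m_5, d_5) = (m_1, d_1) = (15, 23), so from here the quotients repeat a_1, ..., a_4; the period length is 4.
So sqrt(248) = [15; (1, 2, 1, 30)] with period length k = 4.
k is even, so the fundamental solution of x^2 - 248y^2 = 1 is (p_{k-1}, q_{k-1}) = (p_3, q_3); compute convergents through index 3.
Convergents (p_i = a_i*p_{i-1} + p_{i-2}, q_i = a_i*q_{i-1} + q_{i-2} with p_{-2}=0, p_{-1}=1, q_{-2}=1, q_{-1}=0):
  i=0: a_0=15, p_0 = 15*1 + 0 = 15, q_0 = 15*0 + 1 = 1.
  i=1: a_1=1, p_1 = 1*15 + 1 = 16, q_1 = 1*1 + 0 = 1.
  i=2: a_2=2, p_2 = 2*16 + 15 = 47, q_2 = 2*1 + 1 = 3.
  i=3: a_3=1, p_3 = 1*47 + 16 = 63, q_3 = 1*3 + 1 = 4.
Check: 63^2 - 248*4^2 = 3969 - 3968 = 1, so (x, y) = (63, 4) solves the equation, and by the theorem it is the least positive solution.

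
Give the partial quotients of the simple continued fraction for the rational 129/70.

Run the Euclidean algorithm on 129 and 70; the successive quotients are the partial quotients a_0, a_1, ... (each step inverts the fractional part left over by the previous one):
  129 = 1*70 + 59, so a_0 = 1.
  70 = 1*59 + 11, so a_1 = 1.
  59 = 5*11 + 4, so a_2 = 5.
  11 = 2*4 + 3, so a_3 = 2.
  4 = 1*3 + 1, so a_4 = 1.
  3 = 3*1 + 0, so a_5 = 3.
The remainder reaches 0 after 6 divisions, so the expansion has 6 partial quotients, read off in order.

[1; 1, 5, 2, 1, 3]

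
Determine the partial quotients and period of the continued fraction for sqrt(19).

Write x_i = (sqrt(19) + m_i)/d_i with (m_0, d_0) = (0, 1). a_0 = floor(sqrt(19)) = 4, since 4^2 = 16 <= 19 < 25 = 5^2.
Iterate m_{i+1} = d_i*a_i - m_i, d_{i+1} = (19 - m_{i+1}^2)/d_i, a_{i+1} = floor((a_0 + m_{i+1})/d_{i+1}):
  m_1 = 1*4 - 0 = 4, d_1 = (19 - 4^2)/1 = 3/1 = 3, a_1 = floor((4 + 4)/3) = 2.
  m_2 = 3*2 - 4 = 2, d_2 = (19 - 2^2)/3 = 15/3 = 5, a_2 = floor((4 + 2)/5) = 1.
  m_3 = 5*1 - 2 = 3, d_3 = (19 - 3^2)/5 = 10/5 = 2, a_3 = floor((4 + 3)/2) = 3.
  m_4 = 2*3 - 3 = 3, d_4 = (19 - 3^2)/2 = 10/2 = 5, a_4 = floor((4 + 3)/5) = 1.
  m_5 = 5*1 - 3 = 2, d_5 = (19 - 2^2)/5 = 15/5 = 3, a_5 = floor((4 + 2)/3) = 2.
  m_6 = 3*2 - 2 = 4, d_6 = (19 - 4^2)/3 = 3/3 = 1, a_6 = floor((4 + 4)/1) = 8.
  m_7 = 1*8 - 4 = 4, d_7 = (19 - 4^2)/1 = 3/1 = 3: (m_7, d_7) = (m_1, d_1) = (4, 3), so from here the quotients repeat a_1, ..., a_6; the period length is 6.
Hence the expansion of sqrt(19) is a_0 = 4 followed by the repeating block 2, 1, 3, 1, 2, 8 (period 6).

[4; (2, 1, 3, 1, 2, 8)]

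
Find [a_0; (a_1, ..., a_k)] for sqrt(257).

[16; (32)]

Write x_i = (sqrt(257) + m_i)/d_i with (m_0, d_0) = (0, 1). a_0 = floor(sqrt(257)) = 16, since 16^2 = 256 <= 257 < 289 = 17^2.
Iterate m_{i+1} = d_i*a_i - m_i, d_{i+1} = (257 - m_{i+1}^2)/d_i, a_{i+1} = floor((a_0 + m_{i+1})/d_{i+1}):
  m_1 = 1*16 - 0 = 16, d_1 = (257 - 16^2)/1 = 1/1 = 1, a_1 = floor((16 + 16)/1) = 32.
  m_2 = 1*32 - 16 = 16, d_2 = (257 - 16^2)/1 = 1/1 = 1: (m_2, d_2) = (m_1, d_1) = (16, 1), so from here the quotient a_1 repeats; the period length is 1.
Hence the expansion of sqrt(257) is a_0 = 16 followed by the repeating block 32 (period 1).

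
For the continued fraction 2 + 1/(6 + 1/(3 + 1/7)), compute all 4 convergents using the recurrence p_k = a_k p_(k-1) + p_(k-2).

2/1, 13/6, 41/19, 300/139

Using the convergent recurrence p_i = a_i*p_{i-1} + p_{i-2}, q_i = a_i*q_{i-1} + q_{i-2} with p_{-2}=0, p_{-1}=1, q_{-2}=1, q_{-1}=0:
  i=0: a_0=2, p_0 = 2*1 + 0 = 2, q_0 = 2*0 + 1 = 1.
  i=1: a_1=6, p_1 = 6*2 + 1 = 13, q_1 = 6*1 + 0 = 6.
  i=2: a_2=3, p_2 = 3*13 + 2 = 41, q_2 = 3*6 + 1 = 19.
  i=3: a_3=7, p_3 = 7*41 + 13 = 300, q_3 = 7*19 + 6 = 139.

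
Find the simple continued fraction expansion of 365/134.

[2; 1, 2, 1, 1, 1, 1, 1, 4]

Run the Euclidean algorithm on 365 and 134; the successive quotients are the partial quotients a_0, a_1, ... (each step inverts the fractional part left over by the previous one):
  365 = 2*134 + 97, so a_0 = 2.
  134 = 1*97 + 37, so a_1 = 1.
  97 = 2*37 + 23, so a_2 = 2.
  37 = 1*23 + 14, so a_3 = 1.
  23 = 1*14 + 9, so a_4 = 1.
  14 = 1*9 + 5, so a_5 = 1.
  9 = 1*5 + 4, so a_6 = 1.
  5 = 1*4 + 1, so a_7 = 1.
  4 = 4*1 + 0, so a_8 = 4.
The remainder reaches 0 after 9 divisions, so the expansion has 9 partial quotients, read off in order.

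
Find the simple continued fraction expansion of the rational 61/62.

[0; 1, 61]

Run the Euclidean algorithm on 61 and 62; the successive quotients are the partial quotients a_0, a_1, ... (each step inverts the fractional part left over by the previous one):
  61 = 0*62 + 61, so a_0 = 0.
  62 = 1*61 + 1, so a_1 = 1.
  61 = 61*1 + 0, so a_2 = 61.
The remainder reaches 0 after 3 divisions, so the expansion has 3 partial quotients, read off in order.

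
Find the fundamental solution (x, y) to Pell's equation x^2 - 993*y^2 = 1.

(x, y) = (2647, 84)

First expand sqrt(993) as a continued fraction. With x_i = (sqrt(993) + m_i)/d_i and (m_0, d_0) = (0, 1): a_0 = floor(sqrt(993)) = 31, since 31^2 = 961 <= 993 < 1024 = 32^2.
Iterate m_{i+1} = d_i*a_i - m_i, d_{i+1} = (993 - m_{i+1}^2)/d_i, a_{i+1} = floor((a_0 + m_{i+1})/d_{i+1}):
  m_1 = 1*31 - 0 = 31, d_1 = (993 - 31^2)/1 = 32/1 = 32, a_1 = floor((31 + 31)/32) = 1.
  m_2 = 32*1 - 31 = 1, d_2 = (993 - 1^2)/32 = 992/32 = 31, a_2 = floor((31 + 1)/31) = 1.
  m_3 = 31*1 - 1 = 30, d_3 = (993 - 30^2)/31 = 93/31 = 3, a_3 = floor((31 + 30)/3) = 20.
  m_4 = 3*20 - 30 = 30, d_4 = (993 - 30^2)/3 = 93/3 = 31, a_4 = floor((31 + 30)/31) = 1.
  m_5 = 31*1 - 30 = 1, d_5 = (993 - 1^2)/31 = 992/31 = 32, a_5 = floor((31 + 1)/32) = 1.
  m_6 = 32*1 - 1 = 31, d_6 = (993 - 31^2)/32 = 32/32 = 1, a_6 = floor((31 + 31)/1) = 62.
  m_7 = 1*62 - 31 = 31, d_7 = (993 - 31^2)/1 = 32/1 = 32: (m_7, d_7) = (m_1, d_1) = (31, 32), so from here the quotients repeat a_1, ..., a_6; the period length is 6.
So sqrt(993) = [31; (1, 1, 20, 1, 1, 62)] with period length k = 6.
k is even, so the fundamental solution of x^2 - 993y^2 = 1 is (p_{k-1}, q_{k-1}) = (p_5, q_5); compute convergents through index 5.
Convergents (p_i = a_i*p_{i-1} + p_{i-2}, q_i = a_i*q_{i-1} + q_{i-2} with p_{-2}=0, p_{-1}=1, q_{-2}=1, q_{-1}=0):
  i=0: a_0=31, p_0 = 31*1 + 0 = 31, q_0 = 31*0 + 1 = 1.
  i=1: a_1=1, p_1 = 1*31 + 1 = 32, q_1 = 1*1 + 0 = 1.
  i=2: a_2=1, p_2 = 1*32 + 31 = 63, q_2 = 1*1 + 1 = 2.
  i=3: a_3=20, p_3 = 20*63 + 32 = 1292, q_3 = 20*2 + 1 = 41.
  i=4: a_4=1, p_4 = 1*1292 + 63 = 1355, q_4 = 1*41 + 2 = 43.
  i=5: a_5=1, p_5 = 1*1355 + 1292 = 2647, q_5 = 1*43 + 41 = 84.
Check: 2647^2 - 993*84^2 = 7006609 - 7006608 = 1, so (x, y) = (2647, 84) solves the equation, and by the theorem it is the least positive solution.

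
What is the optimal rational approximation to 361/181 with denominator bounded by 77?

2/1

Expand x = 361/181 as a continued fraction with the Euclidean algorithm:
  361 = 1*181 + 180, so a_0 = 1.
  181 = 1*180 + 1, so a_1 = 1.
  180 = 180*1 + 0, so a_2 = 180.
so x = [1; 1, 180].
Convergents (p_i = a_i*p_{i-1} + p_{i-2}, q_i = a_i*q_{i-1} + q_{i-2} with p_{-2}=0, p_{-1}=1, q_{-2}=1, q_{-1}=0), until the denominator exceeds 77:
  i=0: a_0=1, p_0 = 1*1 + 0 = 1, q_0 = 1*0 + 1 = 1.
  i=1: a_1=1, p_1 = 1*1 + 1 = 2, q_1 = 1*1 + 0 = 1.
  i=2: a_2=180, p_2 = 180*2 + 1 = 361, q_2 = 180*1 + 1 = 181.
q_2 = 181 > 77, so the last convergent with denominator <= 77 is p_1/q_1 = 2/1.
The closest fraction with denominator <= 77 is either p_1/q_1 or the intermediate fraction (k*p_1 + p_0)/(k*q_1 + q_0) with the largest k >= 1 whose denominator stays <= 77; these approach x as k grows, and every other convergent or intermediate fraction in range is farther away.
Largest k: floor((77 - q_0)/q_1) = floor((77 - 1)/1) = 76.
That gives (76*2 + 1)/(76*1 + 1) = 153/77.
Compare the errors: |x - 2/1| = |361*1 - 2*181|/(181*1) = 1/181, and |x - 153/77| = |361*77 - 153*181|/(181*77) = 104/13937.
Cross-multiplying, 1*13937 = 13937 < 18824 = 104*181, so 1/181 is smaller: the convergent 2/1 is closer to x than 153/77.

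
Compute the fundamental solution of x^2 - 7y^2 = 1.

First expand sqrt(7) as a continued fraction. With x_i = (sqrt(7) + m_i)/d_i and (m_0, d_0) = (0, 1): a_0 = floor(sqrt(7)) = 2, since 2^2 = 4 <= 7 < 9 = 3^2.
Iterate m_{i+1} = d_i*a_i - m_i, d_{i+1} = (7 - m_{i+1}^2)/d_i, a_{i+1} = floor((a_0 + m_{i+1})/d_{i+1}):
  m_1 = 1*2 - 0 = 2, d_1 = (7 - 2^2)/1 = 3/1 = 3, a_1 = floor((2 + 2)/3) = 1.
  m_2 = 3*1 - 2 = 1, d_2 = (7 - 1^2)/3 = 6/3 = 2, a_2 = floor((2 + 1)/2) = 1.
  m_3 = 2*1 - 1 = 1, d_3 = (7 - 1^2)/2 = 6/2 = 3, a_3 = floor((2 + 1)/3) = 1.
  m_4 = 3*1 - 1 = 2, d_4 = (7 - 2^2)/3 = 3/3 = 1, a_4 = floor((2 + 2)/1) = 4.
  m_5 = 1*4 - 2 = 2, d_5 = (7 - 2^2)/1 = 3/1 = 3: (m_5, d_5) = (m_1, d_1) = (2, 3), so from here the quotients repeat a_1, ..., a_4; the period length is 4.
So sqrt(7) = [2; (1, 1, 1, 4)] with period length k = 4.
k is even, so the fundamental solution of x^2 - 7y^2 = 1 is (p_{k-1}, q_{k-1}) = (p_3, q_3); compute convergents through index 3.
Convergents (p_i = a_i*p_{i-1} + p_{i-2}, q_i = a_i*q_{i-1} + q_{i-2} with p_{-2}=0, p_{-1}=1, q_{-2}=1, q_{-1}=0):
  i=0: a_0=2, p_0 = 2*1 + 0 = 2, q_0 = 2*0 + 1 = 1.
  i=1: a_1=1, p_1 = 1*2 + 1 = 3, q_1 = 1*1 + 0 = 1.
  i=2: a_2=1, p_2 = 1*3 + 2 = 5, q_2 = 1*1 + 1 = 2.
  i=3: a_3=1, p_3 = 1*5 + 3 = 8, q_3 = 1*2 + 1 = 3.
Check: 8^2 - 7*3^2 = 64 - 63 = 1, so (x, y) = (8, 3) solves the equation, and by the theorem it is the least positive solution.

(x, y) = (8, 3)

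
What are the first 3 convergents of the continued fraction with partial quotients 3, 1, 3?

3/1, 4/1, 15/4

Using the convergent recurrence p_i = a_i*p_{i-1} + p_{i-2}, q_i = a_i*q_{i-1} + q_{i-2} with p_{-2}=0, p_{-1}=1, q_{-2}=1, q_{-1}=0:
  i=0: a_0=3, p_0 = 3*1 + 0 = 3, q_0 = 3*0 + 1 = 1.
  i=1: a_1=1, p_1 = 1*3 + 1 = 4, q_1 = 1*1 + 0 = 1.
  i=2: a_2=3, p_2 = 3*4 + 3 = 15, q_2 = 3*1 + 1 = 4.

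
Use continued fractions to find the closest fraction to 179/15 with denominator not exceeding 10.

119/10

Expand x = 179/15 as a continued fraction with the Euclidean algorithm:
  179 = 11*15 + 14, so a_0 = 11.
  15 = 1*14 + 1, so a_1 = 1.
  14 = 14*1 + 0, so a_2 = 14.
so x = [11; 1, 14].
Convergents (p_i = a_i*p_{i-1} + p_{i-2}, q_i = a_i*q_{i-1} + q_{i-2} with p_{-2}=0, p_{-1}=1, q_{-2}=1, q_{-1}=0), until the denominator exceeds 10:
  i=0: a_0=11, p_0 = 11*1 + 0 = 11, q_0 = 11*0 + 1 = 1.
  i=1: a_1=1, p_1 = 1*11 + 1 = 12, q_1 = 1*1 + 0 = 1.
  i=2: a_2=14, p_2 = 14*12 + 11 = 179, q_2 = 14*1 + 1 = 15.
q_2 = 15 > 10, so the last convergent with denominator <= 10 is p_1/q_1 = 12/1.
The closest fraction with denominator <= 10 is either p_1/q_1 or the intermediate fraction (k*p_1 + p_0)/(k*q_1 + q_0) with the largest k >= 1 whose denominator stays <= 10; these approach x as k grows, and every other convergent or intermediate fraction in range is farther away.
Largest k: floor((10 - q_0)/q_1) = floor((10 - 1)/1) = 9.
That gives (9*12 + 11)/(9*1 + 1) = 119/10.
Compare the errors: |x - 12/1| = |179*1 - 12*15|/(15*1) = 1/15, and |x - 119/10| = |179*10 - 119*15|/(15*10) = 5/150.
Cross-multiplying, 5*15 = 75 < 150 = 1*150, so 5/150 is smaller: the intermediate fraction 119/10 is closer to x than 12/1.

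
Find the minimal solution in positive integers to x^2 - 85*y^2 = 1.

First expand sqrt(85) as a continued fraction. With x_i = (sqrt(85) + m_i)/d_i and (m_0, d_0) = (0, 1): a_0 = floor(sqrt(85)) = 9, since 9^2 = 81 <= 85 < 100 = 10^2.
Iterate m_{i+1} = d_i*a_i - m_i, d_{i+1} = (85 - m_{i+1}^2)/d_i, a_{i+1} = floor((a_0 + m_{i+1})/d_{i+1}):
  m_1 = 1*9 - 0 = 9, d_1 = (85 - 9^2)/1 = 4/1 = 4, a_1 = floor((9 + 9)/4) = 4.
  m_2 = 4*4 - 9 = 7, d_2 = (85 - 7^2)/4 = 36/4 = 9, a_2 = floor((9 + 7)/9) = 1.
  m_3 = 9*1 - 7 = 2, d_3 = (85 - 2^2)/9 = 81/9 = 9, a_3 = floor((9 + 2)/9) = 1.
  m_4 = 9*1 - 2 = 7, d_4 = (85 - 7^2)/9 = 36/9 = 4, a_4 = floor((9 + 7)/4) = 4.
  m_5 = 4*4 - 7 = 9, d_5 = (85 - 9^2)/4 = 4/4 = 1, a_5 = floor((9 + 9)/1) = 18.
  m_6 = 1*18 - 9 = 9, d_6 = (85 - 9^2)/1 = 4/1 = 4: (m_6, d_6) = (m_1, d_1) = (9, 4), so from here the quotients repeat a_1, ..., a_5; the period length is 5.
So sqrt(85) = [9; (4, 1, 1, 4, 18)] with period length k = 5.
k is odd, so (p_{k-1}, q_{k-1}) only solves x^2 - 85y^2 = -1 and the fundamental solution of x^2 - 85y^2 = 1 is (p_{2k-1}, q_{2k-1}) = (p_9, q_9); compute convergents through index 9, running through the period twice.
Convergents (p_i = a_i*p_{i-1} + p_{i-2}, q_i = a_i*q_{i-1} + q_{i-2} with p_{-2}=0, p_{-1}=1, q_{-2}=1, q_{-1}=0):
  i=0: a_0=9, p_0 = 9*1 + 0 = 9, q_0 = 9*0 + 1 = 1.
  i=1: a_1=4, p_1 = 4*9 + 1 = 37, q_1 = 4*1 + 0 = 4.
  i=2: a_2=1, p_2 = 1*37 + 9 = 46, q_2 = 1*4 + 1 = 5.
  i=3: a_3=1, p_3 = 1*46 + 37 = 83, q_3 = 1*5 + 4 = 9.
  i=4: a_4=4, p_4 = 4*83 + 46 = 378, q_4 = 4*9 + 5 = 41.
  i=5: a_5=18, p_5 = 18*378 + 83 = 6887, q_5 = 18*41 + 9 = 747.
  i=6: a_6=4, p_6 = 4*6887 + 378 = 27926, q_6 = 4*747 + 41 = 3029.
  i=7: a_7=1, p_7 = 1*27926 + 6887 = 34813, q_7 = 1*3029 + 747 = 3776.
  i=8: a_8=1, p_8 = 1*34813 + 27926 = 62739, q_8 = 1*3776 + 3029 = 6805.
  i=9: a_9=4, p_9 = 4*62739 + 34813 = 285769, q_9 = 4*6805 + 3776 = 30996.
Indeed p_4^2 - 85*q_4^2 = 142884 - 142885 = -1, not +1.
Check: 285769^2 - 85*30996^2 = 81663921361 - 81663921360 = 1, so (x, y) = (285769, 30996) solves the equation, and by the theorem it is the least positive solution.

(x, y) = (285769, 30996)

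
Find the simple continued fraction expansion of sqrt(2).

Write x_i = (sqrt(2) + m_i)/d_i with (m_0, d_0) = (0, 1). a_0 = floor(sqrt(2)) = 1, since 1^2 = 1 <= 2 < 4 = 2^2.
Iterate m_{i+1} = d_i*a_i - m_i, d_{i+1} = (2 - m_{i+1}^2)/d_i, a_{i+1} = floor((a_0 + m_{i+1})/d_{i+1}):
  m_1 = 1*1 - 0 = 1, d_1 = (2 - 1^2)/1 = 1/1 = 1, a_1 = floor((1 + 1)/1) = 2.
  m_2 = 1*2 - 1 = 1, d_2 = (2 - 1^2)/1 = 1/1 = 1: (m_2, d_2) = (m_1, d_1) = (1, 1), so from here the quotient a_1 repeats; the period length is 1.
Hence the expansion of sqrt(2) is a_0 = 1 followed by the repeating block 2 (period 1).

[1; (2)]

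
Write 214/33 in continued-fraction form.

Run the Euclidean algorithm on 214 and 33; the successive quotients are the partial quotients a_0, a_1, ... (each step inverts the fractional part left over by the previous one):
  214 = 6*33 + 16, so a_0 = 6.
  33 = 2*16 + 1, so a_1 = 2.
  16 = 16*1 + 0, so a_2 = 16.
The remainder reaches 0 after 3 divisions, so the expansion has 3 partial quotients, read off in order.

[6; 2, 16]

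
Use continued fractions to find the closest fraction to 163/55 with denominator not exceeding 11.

Expand x = 163/55 as a continued fraction with the Euclidean algorithm:
  163 = 2*55 + 53, so a_0 = 2.
  55 = 1*53 + 2, so a_1 = 1.
  53 = 26*2 + 1, so a_2 = 26.
  2 = 2*1 + 0, so a_3 = 2.
so x = [2; 1, 26, 2].
Convergents (p_i = a_i*p_{i-1} + p_{i-2}, q_i = a_i*q_{i-1} + q_{i-2} with p_{-2}=0, p_{-1}=1, q_{-2}=1, q_{-1}=0), until the denominator exceeds 11:
  i=0: a_0=2, p_0 = 2*1 + 0 = 2, q_0 = 2*0 + 1 = 1.
  i=1: a_1=1, p_1 = 1*2 + 1 = 3, q_1 = 1*1 + 0 = 1.
  i=2: a_2=26, p_2 = 26*3 + 2 = 80, q_2 = 26*1 + 1 = 27.
q_2 = 27 > 11, so the last convergent with denominator <= 11 is p_1/q_1 = 3/1.
The closest fraction with denominator <= 11 is either p_1/q_1 or the intermediate fraction (k*p_1 + p_0)/(k*q_1 + q_0) with the largest k >= 1 whose denominator stays <= 11; these approach x as k grows, and every other convergent or intermediate fraction in range is farther away.
Largest k: floor((11 - q_0)/q_1) = floor((11 - 1)/1) = 10.
That gives (10*3 + 2)/(10*1 + 1) = 32/11.
Compare the errors: |x - 3/1| = |163*1 - 3*55|/(55*1) = 2/55, and |x - 32/11| = |163*11 - 32*55|/(55*11) = 33/605.
Cross-multiplying, 2*605 = 1210 < 1815 = 33*55, so 2/55 is smaller: the convergent 3/1 is closer to x than 32/11.

3/1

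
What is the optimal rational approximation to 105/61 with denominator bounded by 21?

31/18

Expand x = 105/61 as a continued fraction with the Euclidean algorithm:
  105 = 1*61 + 44, so a_0 = 1.
  61 = 1*44 + 17, so a_1 = 1.
  44 = 2*17 + 10, so a_2 = 2.
  17 = 1*10 + 7, so a_3 = 1.
  10 = 1*7 + 3, so a_4 = 1.
  7 = 2*3 + 1, so a_5 = 2.
  3 = 3*1 + 0, so a_6 = 3.
so x = [1; 1, 2, 1, 1, 2, 3].
Convergents (p_i = a_i*p_{i-1} + p_{i-2}, q_i = a_i*q_{i-1} + q_{i-2} with p_{-2}=0, p_{-1}=1, q_{-2}=1, q_{-1}=0), until the denominator exceeds 21:
  i=0: a_0=1, p_0 = 1*1 + 0 = 1, q_0 = 1*0 + 1 = 1.
  i=1: a_1=1, p_1 = 1*1 + 1 = 2, q_1 = 1*1 + 0 = 1.
  i=2: a_2=2, p_2 = 2*2 + 1 = 5, q_2 = 2*1 + 1 = 3.
  i=3: a_3=1, p_3 = 1*5 + 2 = 7, q_3 = 1*3 + 1 = 4.
  i=4: a_4=1, p_4 = 1*7 + 5 = 12, q_4 = 1*4 + 3 = 7.
  i=5: a_5=2, p_5 = 2*12 + 7 = 31, q_5 = 2*7 + 4 = 18.
  i=6: a_6=3, p_6 = 3*31 + 12 = 105, q_6 = 3*18 + 7 = 61.
q_6 = 61 > 21, so the last convergent with denominator <= 21 is p_5/q_5 = 31/18.
The closest fraction with denominator <= 21 is either p_5/q_5 or the intermediate fraction (k*p_5 + p_4)/(k*q_5 + q_4) with the largest k >= 1 whose denominator stays <= 21; these approach x as k grows, and every other convergent or intermediate fraction in range is farther away.
Largest k: floor((21 - q_4)/q_5) = floor((21 - 7)/18) = 0.
Since k = 0, no intermediate fraction beyond p_5/q_5 has denominator <= 21, so the convergent 31/18 is the closest (its error is |105*18 - 31*61|/(61*18) = 1/1098).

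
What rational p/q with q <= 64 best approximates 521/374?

39/28

Expand x = 521/374 as a continued fraction with the Euclidean algorithm:
  521 = 1*374 + 147, so a_0 = 1.
  374 = 2*147 + 80, so a_1 = 2.
  147 = 1*80 + 67, so a_2 = 1.
  80 = 1*67 + 13, so a_3 = 1.
  67 = 5*13 + 2, so a_4 = 5.
  13 = 6*2 + 1, so a_5 = 6.
  2 = 2*1 + 0, so a_6 = 2.
so x = [1; 2, 1, 1, 5, 6, 2].
Convergents (p_i = a_i*p_{i-1} + p_{i-2}, q_i = a_i*q_{i-1} + q_{i-2} with p_{-2}=0, p_{-1}=1, q_{-2}=1, q_{-1}=0), until the denominator exceeds 64:
  i=0: a_0=1, p_0 = 1*1 + 0 = 1, q_0 = 1*0 + 1 = 1.
  i=1: a_1=2, p_1 = 2*1 + 1 = 3, q_1 = 2*1 + 0 = 2.
  i=2: a_2=1, p_2 = 1*3 + 1 = 4, q_2 = 1*2 + 1 = 3.
  i=3: a_3=1, p_3 = 1*4 + 3 = 7, q_3 = 1*3 + 2 = 5.
  i=4: a_4=5, p_4 = 5*7 + 4 = 39, q_4 = 5*5 + 3 = 28.
  i=5: a_5=6, p_5 = 6*39 + 7 = 241, q_5 = 6*28 + 5 = 173.
q_5 = 173 > 64, so the last convergent with denominator <= 64 is p_4/q_4 = 39/28.
The closest fraction with denominator <= 64 is either p_4/q_4 or the intermediate fraction (k*p_4 + p_3)/(k*q_4 + q_3) with the largest k >= 1 whose denominator stays <= 64; these approach x as k grows, and every other convergent or intermediate fraction in range is farther away.
Largest k: floor((64 - q_3)/q_4) = floor((64 - 5)/28) = 2.
That gives (2*39 + 7)/(2*28 + 5) = 85/61.
Compare the errors: |x - 39/28| = |521*28 - 39*374|/(374*28) = 2/10472, and |x - 85/61| = |521*61 - 85*374|/(374*61) = 9/22814.
Cross-multiplying, 2*22814 = 45628 < 94248 = 9*10472, so 2/10472 is smaller: the convergent 39/28 is closer to x than 85/61.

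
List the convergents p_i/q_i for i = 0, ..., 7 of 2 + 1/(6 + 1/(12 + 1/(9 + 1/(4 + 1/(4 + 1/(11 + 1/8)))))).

Using the convergent recurrence p_i = a_i*p_{i-1} + p_{i-2}, q_i = a_i*q_{i-1} + q_{i-2} with p_{-2}=0, p_{-1}=1, q_{-2}=1, q_{-1}=0:
  i=0: a_0=2, p_0 = 2*1 + 0 = 2, q_0 = 2*0 + 1 = 1.
  i=1: a_1=6, p_1 = 6*2 + 1 = 13, q_1 = 6*1 + 0 = 6.
  i=2: a_2=12, p_2 = 12*13 + 2 = 158, q_2 = 12*6 + 1 = 73.
  i=3: a_3=9, p_3 = 9*158 + 13 = 1435, q_3 = 9*73 + 6 = 663.
  i=4: a_4=4, p_4 = 4*1435 + 158 = 5898, q_4 = 4*663 + 73 = 2725.
  i=5: a_5=4, p_5 = 4*5898 + 1435 = 25027, q_5 = 4*2725 + 663 = 11563.
  i=6: a_6=11, p_6 = 11*25027 + 5898 = 281195, q_6 = 11*11563 + 2725 = 129918.
  i=7: a_7=8, p_7 = 8*281195 + 25027 = 2274587, q_7 = 8*129918 + 11563 = 1050907.

2/1, 13/6, 158/73, 1435/663, 5898/2725, 25027/11563, 281195/129918, 2274587/1050907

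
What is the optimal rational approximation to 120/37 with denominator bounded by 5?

Expand x = 120/37 as a continued fraction with the Euclidean algorithm:
  120 = 3*37 + 9, so a_0 = 3.
  37 = 4*9 + 1, so a_1 = 4.
  9 = 9*1 + 0, so a_2 = 9.
so x = [3; 4, 9].
Convergents (p_i = a_i*p_{i-1} + p_{i-2}, q_i = a_i*q_{i-1} + q_{i-2} with p_{-2}=0, p_{-1}=1, q_{-2}=1, q_{-1}=0), until the denominator exceeds 5:
  i=0: a_0=3, p_0 = 3*1 + 0 = 3, q_0 = 3*0 + 1 = 1.
  i=1: a_1=4, p_1 = 4*3 + 1 = 13, q_1 = 4*1 + 0 = 4.
  i=2: a_2=9, p_2 = 9*13 + 3 = 120, q_2 = 9*4 + 1 = 37.
q_2 = 37 > 5, so the last convergent with denominator <= 5 is p_1/q_1 = 13/4.
The closest fraction with denominator <= 5 is either p_1/q_1 or the intermediate fraction (k*p_1 + p_0)/(k*q_1 + q_0) with the largest k >= 1 whose denominator stays <= 5; these approach x as k grows, and every other convergent or intermediate fraction in range is farther away.
Largest k: floor((5 - q_0)/q_1) = floor((5 - 1)/4) = 1.
That gives (1*13 + 3)/(1*4 + 1) = 16/5.
Compare the errors: |x - 13/4| = |120*4 - 13*37|/(37*4) = 1/148, and |x - 16/5| = |120*5 - 16*37|/(37*5) = 8/185.
Cross-multiplying, 1*185 = 185 < 1184 = 8*148, so 1/148 is smaller: the convergent 13/4 is closer to x than 16/5.

13/4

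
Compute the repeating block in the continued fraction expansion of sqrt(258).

Write x_i = (sqrt(258) + m_i)/d_i with (m_0, d_0) = (0, 1). a_0 = floor(sqrt(258)) = 16, since 16^2 = 256 <= 258 < 289 = 17^2.
Iterate m_{i+1} = d_i*a_i - m_i, d_{i+1} = (258 - m_{i+1}^2)/d_i, a_{i+1} = floor((a_0 + m_{i+1})/d_{i+1}):
  m_1 = 1*16 - 0 = 16, d_1 = (258 - 16^2)/1 = 2/1 = 2, a_1 = floor((16 + 16)/2) = 16.
  m_2 = 2*16 - 16 = 16, d_2 = (258 - 16^2)/2 = 2/2 = 1, a_2 = floor((16 + 16)/1) = 32.
  m_3 = 1*32 - 16 = 16, d_3 = (258 - 16^2)/1 = 2/1 = 2: (m_3, d_3) = (m_1, d_1) = (16, 2), so from here the quotients repeat a_1, a_2; the period length is 2.
Hence the expansion of sqrt(258) is a_0 = 16 followed by the repeating block 16, 32 (period 2).

[16; (16, 32)]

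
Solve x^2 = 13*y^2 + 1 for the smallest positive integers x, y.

First expand sqrt(13) as a continued fraction. With x_i = (sqrt(13) + m_i)/d_i and (m_0, d_0) = (0, 1): a_0 = floor(sqrt(13)) = 3, since 3^2 = 9 <= 13 < 16 = 4^2.
Iterate m_{i+1} = d_i*a_i - m_i, d_{i+1} = (13 - m_{i+1}^2)/d_i, a_{i+1} = floor((a_0 + m_{i+1})/d_{i+1}):
  m_1 = 1*3 - 0 = 3, d_1 = (13 - 3^2)/1 = 4/1 = 4, a_1 = floor((3 + 3)/4) = 1.
  m_2 = 4*1 - 3 = 1, d_2 = (13 - 1^2)/4 = 12/4 = 3, a_2 = floor((3 + 1)/3) = 1.
  m_3 = 3*1 - 1 = 2, d_3 = (13 - 2^2)/3 = 9/3 = 3, a_3 = floor((3 + 2)/3) = 1.
  m_4 = 3*1 - 2 = 1, d_4 = (13 - 1^2)/3 = 12/3 = 4, a_4 = floor((3 + 1)/4) = 1.
  m_5 = 4*1 - 1 = 3, d_5 = (13 - 3^2)/4 = 4/4 = 1, a_5 = floor((3 + 3)/1) = 6.
  m_6 = 1*6 - 3 = 3, d_6 = (13 - 3^2)/1 = 4/1 = 4: (m_6, d_6) = (m_1, d_1) = (3, 4), so from here the quotients repeat a_1, ..., a_5; the period length is 5.
So sqrt(13) = [3; (1, 1, 1, 1, 6)] with period length k = 5.
k is odd, so (p_{k-1}, q_{k-1}) only solves x^2 - 13y^2 = -1 and the fundamental solution of x^2 - 13y^2 = 1 is (p_{2k-1}, q_{2k-1}) = (p_9, q_9); compute convergents through index 9, running through the period twice.
Convergents (p_i = a_i*p_{i-1} + p_{i-2}, q_i = a_i*q_{i-1} + q_{i-2} with p_{-2}=0, p_{-1}=1, q_{-2}=1, q_{-1}=0):
  i=0: a_0=3, p_0 = 3*1 + 0 = 3, q_0 = 3*0 + 1 = 1.
  i=1: a_1=1, p_1 = 1*3 + 1 = 4, q_1 = 1*1 + 0 = 1.
  i=2: a_2=1, p_2 = 1*4 + 3 = 7, q_2 = 1*1 + 1 = 2.
  i=3: a_3=1, p_3 = 1*7 + 4 = 11, q_3 = 1*2 + 1 = 3.
  i=4: a_4=1, p_4 = 1*11 + 7 = 18, q_4 = 1*3 + 2 = 5.
  i=5: a_5=6, p_5 = 6*18 + 11 = 119, q_5 = 6*5 + 3 = 33.
  i=6: a_6=1, p_6 = 1*119 + 18 = 137, q_6 = 1*33 + 5 = 38.
  i=7: a_7=1, p_7 = 1*137 + 119 = 256, q_7 = 1*38 + 33 = 71.
  i=8: a_8=1, p_8 = 1*256 + 137 = 393, q_8 = 1*71 + 38 = 109.
  i=9: a_9=1, p_9 = 1*393 + 256 = 649, q_9 = 1*109 + 71 = 180.
Indeed p_4^2 - 13*q_4^2 = 324 - 325 = -1, not +1.
Check: 649^2 - 13*180^2 = 421201 - 421200 = 1, so (x, y) = (649, 180) solves the equation, and by the theorem it is the least positive solution.

(x, y) = (649, 180)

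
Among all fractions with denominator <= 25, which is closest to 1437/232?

130/21

Expand x = 1437/232 as a continued fraction with the Euclidean algorithm:
  1437 = 6*232 + 45, so a_0 = 6.
  232 = 5*45 + 7, so a_1 = 5.
  45 = 6*7 + 3, so a_2 = 6.
  7 = 2*3 + 1, so a_3 = 2.
  3 = 3*1 + 0, so a_4 = 3.
so x = [6; 5, 6, 2, 3].
Convergents (p_i = a_i*p_{i-1} + p_{i-2}, q_i = a_i*q_{i-1} + q_{i-2} with p_{-2}=0, p_{-1}=1, q_{-2}=1, q_{-1}=0), until the denominator exceeds 25:
  i=0: a_0=6, p_0 = 6*1 + 0 = 6, q_0 = 6*0 + 1 = 1.
  i=1: a_1=5, p_1 = 5*6 + 1 = 31, q_1 = 5*1 + 0 = 5.
  i=2: a_2=6, p_2 = 6*31 + 6 = 192, q_2 = 6*5 + 1 = 31.
q_2 = 31 > 25, so the last convergent with denominator <= 25 is p_1/q_1 = 31/5.
The closest fraction with denominator <= 25 is either p_1/q_1 or the intermediate fraction (k*p_1 + p_0)/(k*q_1 + q_0) with the largest k >= 1 whose denominator stays <= 25; these approach x as k grows, and every other convergent or intermediate fraction in range is farther away.
Largest k: floor((25 - q_0)/q_1) = floor((25 - 1)/5) = 4.
That gives (4*31 + 6)/(4*5 + 1) = 130/21.
Compare the errors: |x - 31/5| = |1437*5 - 31*232|/(232*5) = 7/1160, and |x - 130/21| = |1437*21 - 130*232|/(232*21) = 17/4872.
Cross-multiplying, 17*1160 = 19720 < 34104 = 7*4872, so 17/4872 is smaller: the intermediate fraction 130/21 is closer to x than 31/5.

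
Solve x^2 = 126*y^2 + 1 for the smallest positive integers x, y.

First expand sqrt(126) as a continued fraction. With x_i = (sqrt(126) + m_i)/d_i and (m_0, d_0) = (0, 1): a_0 = floor(sqrt(126)) = 11, since 11^2 = 121 <= 126 < 144 = 12^2.
Iterate m_{i+1} = d_i*a_i - m_i, d_{i+1} = (126 - m_{i+1}^2)/d_i, a_{i+1} = floor((a_0 + m_{i+1})/d_{i+1}):
  m_1 = 1*11 - 0 = 11, d_1 = (126 - 11^2)/1 = 5/1 = 5, a_1 = floor((11 + 11)/5) = 4.
  m_2 = 5*4 - 11 = 9, d_2 = (126 - 9^2)/5 = 45/5 = 9, a_2 = floor((11 + 9)/9) = 2.
  m_3 = 9*2 - 9 = 9, d_3 = (126 - 9^2)/9 = 45/9 = 5, a_3 = floor((11 + 9)/5) = 4.
  m_4 = 5*4 - 9 = 11, d_4 = (126 - 11^2)/5 = 5/5 = 1, a_4 = floor((11 + 11)/1) = 22.
  m_5 = 1*22 - 11 = 11, d_5 = (126 - 11^2)/1 = 5/1 = 5: (m_5, d_5) = (m_1, d_1) = (11, 5), so from here the quotients repeat a_1, ..., a_4; the period length is 4.
So sqrt(126) = [11; (4, 2, 4, 22)] with period length k = 4.
k is even, so the fundamental solution of x^2 - 126y^2 = 1 is (p_{k-1}, q_{k-1}) = (p_3, q_3); compute convergents through index 3.
Convergents (p_i = a_i*p_{i-1} + p_{i-2}, q_i = a_i*q_{i-1} + q_{i-2} with p_{-2}=0, p_{-1}=1, q_{-2}=1, q_{-1}=0):
  i=0: a_0=11, p_0 = 11*1 + 0 = 11, q_0 = 11*0 + 1 = 1.
  i=1: a_1=4, p_1 = 4*11 + 1 = 45, q_1 = 4*1 + 0 = 4.
  i=2: a_2=2, p_2 = 2*45 + 11 = 101, q_2 = 2*4 + 1 = 9.
  i=3: a_3=4, p_3 = 4*101 + 45 = 449, q_3 = 4*9 + 4 = 40.
Check: 449^2 - 126*40^2 = 201601 - 201600 = 1, so (x, y) = (449, 40) solves the equation, and by the theorem it is the least positive solution.

(x, y) = (449, 40)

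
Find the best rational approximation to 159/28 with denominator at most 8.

Expand x = 159/28 as a continued fraction with the Euclidean algorithm:
  159 = 5*28 + 19, so a_0 = 5.
  28 = 1*19 + 9, so a_1 = 1.
  19 = 2*9 + 1, so a_2 = 2.
  9 = 9*1 + 0, so a_3 = 9.
so x = [5; 1, 2, 9].
Convergents (p_i = a_i*p_{i-1} + p_{i-2}, q_i = a_i*q_{i-1} + q_{i-2} with p_{-2}=0, p_{-1}=1, q_{-2}=1, q_{-1}=0), until the denominator exceeds 8:
  i=0: a_0=5, p_0 = 5*1 + 0 = 5, q_0 = 5*0 + 1 = 1.
  i=1: a_1=1, p_1 = 1*5 + 1 = 6, q_1 = 1*1 + 0 = 1.
  i=2: a_2=2, p_2 = 2*6 + 5 = 17, q_2 = 2*1 + 1 = 3.
  i=3: a_3=9, p_3 = 9*17 + 6 = 159, q_3 = 9*3 + 1 = 28.
q_3 = 28 > 8, so the last convergent with denominator <= 8 is p_2/q_2 = 17/3.
The closest fraction with denominator <= 8 is either p_2/q_2 or the intermediate fraction (k*p_2 + p_1)/(k*q_2 + q_1) with the largest k >= 1 whose denominator stays <= 8; these approach x as k grows, and every other convergent or intermediate fraction in range is farther away.
Largest k: floor((8 - q_1)/q_2) = floor((8 - 1)/3) = 2.
That gives (2*17 + 6)/(2*3 + 1) = 40/7.
Compare the errors: |x - 17/3| = |159*3 - 17*28|/(28*3) = 1/84, and |x - 40/7| = |159*7 - 40*28|/(28*7) = 7/196.
Cross-multiplying, 1*196 = 196 < 588 = 7*84, so 1/84 is smaller: the convergent 17/3 is closer to x than 40/7.

17/3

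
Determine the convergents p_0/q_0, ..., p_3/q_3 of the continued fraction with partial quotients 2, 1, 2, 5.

2/1, 3/1, 8/3, 43/16

Using the convergent recurrence p_i = a_i*p_{i-1} + p_{i-2}, q_i = a_i*q_{i-1} + q_{i-2} with p_{-2}=0, p_{-1}=1, q_{-2}=1, q_{-1}=0:
  i=0: a_0=2, p_0 = 2*1 + 0 = 2, q_0 = 2*0 + 1 = 1.
  i=1: a_1=1, p_1 = 1*2 + 1 = 3, q_1 = 1*1 + 0 = 1.
  i=2: a_2=2, p_2 = 2*3 + 2 = 8, q_2 = 2*1 + 1 = 3.
  i=3: a_3=5, p_3 = 5*8 + 3 = 43, q_3 = 5*3 + 1 = 16.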